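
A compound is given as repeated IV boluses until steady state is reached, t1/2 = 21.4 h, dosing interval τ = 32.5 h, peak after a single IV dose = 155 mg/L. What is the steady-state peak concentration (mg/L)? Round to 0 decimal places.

238 mg/L

k = ln2 / t½ = 0.693147 / 21.4 = 0.03239 h⁻¹
e^(−kτ) = e^(−0.03239 × 32.5) = 0.3490
Accumulation ratio R = 1 / (1 − e^(−kτ)) = 1 / (1 − 0.3490) = 1.536
Steady-state peak = C₀ × R = 155 × 1.536 = 238.1 mg/L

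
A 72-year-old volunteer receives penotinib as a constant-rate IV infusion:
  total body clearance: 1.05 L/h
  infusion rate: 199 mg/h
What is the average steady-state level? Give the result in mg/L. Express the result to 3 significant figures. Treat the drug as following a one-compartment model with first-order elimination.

190 mg/L

At steady state Css = R₀ / CL = 199 / 1.050 = 189.5 mg/L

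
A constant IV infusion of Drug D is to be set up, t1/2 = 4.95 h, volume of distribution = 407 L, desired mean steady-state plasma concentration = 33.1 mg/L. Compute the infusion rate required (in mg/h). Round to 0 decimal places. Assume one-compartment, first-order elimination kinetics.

k = ln2 / t½ = 0.693147 / 4.95 = 0.1400 h⁻¹
CL = k × Vd = 0.1400 × 407 = 56.98 L/h
At steady state, infusion rate R₀ = Css × CL = 33.1 × 56.98 = 1886 mg/h

1886 mg/h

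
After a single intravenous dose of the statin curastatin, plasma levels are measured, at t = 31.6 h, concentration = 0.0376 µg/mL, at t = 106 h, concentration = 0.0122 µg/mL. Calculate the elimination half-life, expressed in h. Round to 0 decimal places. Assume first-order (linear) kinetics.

46 h

k = ln(C₁/C₂) / (t₂ − t₁) = ln(0.0376/0.0122) / (106 − 31.6)
  = 1.126 / 74.40 = 0.01513 h⁻¹
t½ = ln2 / k = 0.693147 / 0.01513 = 45.81 h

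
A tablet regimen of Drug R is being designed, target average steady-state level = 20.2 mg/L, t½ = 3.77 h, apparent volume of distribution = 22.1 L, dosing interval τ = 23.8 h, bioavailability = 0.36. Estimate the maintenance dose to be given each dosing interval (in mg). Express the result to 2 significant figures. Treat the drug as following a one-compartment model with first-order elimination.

k = ln2 / t½ = 0.693147 / 3.77 = 0.1839 h⁻¹
CL = k × Vd = 0.1839 × 22.1 = 4.064 L/h
At steady state, F × (Dose/τ) = Css × CL.
Dose = Css × CL × τ / F = 20.2 × 4.064 × 23.8 / 0.36 = 5427 mg

5400 mg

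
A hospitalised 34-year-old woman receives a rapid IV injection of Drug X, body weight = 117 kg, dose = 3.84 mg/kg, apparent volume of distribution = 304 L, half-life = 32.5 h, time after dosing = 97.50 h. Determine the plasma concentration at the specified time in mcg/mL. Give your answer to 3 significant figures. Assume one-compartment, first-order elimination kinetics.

Total dose = 3.84 × 117 = 449.3 mg
C₀ = Dose / Vd = 449.3 / 304 = 1.478 mg/L
k = ln2 / t½ = 0.693147 / 32.5 = 0.02133 h⁻¹
t / t½ = 97.50 / 32.5 = 3 half-lives
C = C₀ × (1/2)^3 = 1.478 × 0.1250 = 0.1848 mg/L
(0.1848 mg/L = 0.1848 mcg/mL)

0.185 mcg/mL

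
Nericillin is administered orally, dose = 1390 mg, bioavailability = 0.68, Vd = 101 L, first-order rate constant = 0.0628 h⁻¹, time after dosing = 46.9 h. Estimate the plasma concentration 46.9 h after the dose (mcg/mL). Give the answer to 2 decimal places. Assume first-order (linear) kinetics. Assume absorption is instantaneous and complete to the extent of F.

0.49 mcg/mL

Amount reaching circulation = F × Dose = 0.68 × 1390 = 945.2 mg
C₀ = F·Dose / Vd = 945.2 / 101 = 9.358 mg/L
C = C₀ · e^(−k·t) = 9.358 × e^(−0.06280 × 46.9)
  = 9.358 × 0.05259 = 0.4921 mg/L
(0.4921 mg/L = 0.4921 mcg/mL)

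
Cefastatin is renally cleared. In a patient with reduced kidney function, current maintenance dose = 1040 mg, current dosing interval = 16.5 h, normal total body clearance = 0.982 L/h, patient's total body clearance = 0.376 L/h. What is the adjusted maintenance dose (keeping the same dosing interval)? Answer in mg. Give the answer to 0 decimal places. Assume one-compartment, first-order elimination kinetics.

To keep the same average steady-state level, dosing rate must scale with clearance.
CL ratio = 0.376 / 0.982 = 0.3829
New dose (same interval) = 1040 × 0.3829 = 398.2 mg

398 mg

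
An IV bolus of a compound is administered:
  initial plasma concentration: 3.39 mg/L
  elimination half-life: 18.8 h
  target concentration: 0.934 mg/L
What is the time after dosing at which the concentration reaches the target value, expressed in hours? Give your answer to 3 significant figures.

35.0 h

k = ln2 / t½ = 0.693147 / 18.8 = 0.03687 h⁻¹
t = ln(C₀ / C) / k = ln(3.390 / 0.934) / 0.03687
  = ln(3.630) / 0.03687 = 1.289 / 0.03687 = 34.96 h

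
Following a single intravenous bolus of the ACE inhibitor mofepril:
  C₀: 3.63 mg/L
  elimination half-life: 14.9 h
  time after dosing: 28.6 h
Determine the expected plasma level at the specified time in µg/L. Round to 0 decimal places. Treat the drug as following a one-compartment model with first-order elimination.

k = ln2 / t½ = 0.693147 / 14.9 = 0.04652 h⁻¹
C = C₀ · e^(−k·t) = 3.630 × e^(−0.04652 × 28.6)
  = 3.630 × 0.2644 = 0.9598 mg/L
Convert: 0.9598 mg/L × 1000 = 959.8 µg/L

960 µg/L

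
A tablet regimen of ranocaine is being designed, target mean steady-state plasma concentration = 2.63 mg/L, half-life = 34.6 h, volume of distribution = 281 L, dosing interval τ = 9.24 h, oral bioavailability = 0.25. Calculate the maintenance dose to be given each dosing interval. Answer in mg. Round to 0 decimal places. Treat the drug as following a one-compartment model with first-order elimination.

547 mg

k = ln2 / t½ = 0.693147 / 34.6 = 0.02003 h⁻¹
CL = k × Vd = 0.02003 × 281 = 5.628 L/h
At steady state, F × (Dose/τ) = Css × CL.
Dose = Css × CL × τ / F = 2.63 × 5.628 × 9.24 / 0.25 = 547.1 mg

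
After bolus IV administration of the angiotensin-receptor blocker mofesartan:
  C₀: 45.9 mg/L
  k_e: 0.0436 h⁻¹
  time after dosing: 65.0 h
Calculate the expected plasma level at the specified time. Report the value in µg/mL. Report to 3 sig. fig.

C = C₀ · e^(−k·t) = 45.90 × e^(−0.04360 × 65.0)
  = 45.90 × 0.05878 = 2.698 mg/L
(2.698 mg/L = 2.698 µg/mL)

2.70 µg/mL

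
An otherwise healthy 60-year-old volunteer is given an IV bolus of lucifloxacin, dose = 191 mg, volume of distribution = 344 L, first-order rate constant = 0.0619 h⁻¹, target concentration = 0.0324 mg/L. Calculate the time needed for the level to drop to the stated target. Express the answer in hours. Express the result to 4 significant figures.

C₀ = Dose / Vd = 191.0 / 344 = 0.5552 mg/L
t = ln(C₀ / C) / k = ln(0.5552 / 0.0324) / 0.06190
  = ln(17.14) / 0.06190 = 2.841 / 0.06190 = 45.90 h

45.90 h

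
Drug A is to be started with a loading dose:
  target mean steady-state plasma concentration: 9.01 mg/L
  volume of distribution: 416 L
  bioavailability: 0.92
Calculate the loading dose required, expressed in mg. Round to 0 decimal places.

4074 mg

LD = Css × Vd / F = 9.01 × 416 / 0.92 = 4074 mg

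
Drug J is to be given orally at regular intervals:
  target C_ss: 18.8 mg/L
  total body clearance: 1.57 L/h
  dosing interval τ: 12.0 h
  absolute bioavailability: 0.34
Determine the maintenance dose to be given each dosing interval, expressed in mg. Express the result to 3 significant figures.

1040 mg

At steady state, F × (Dose/τ) = Css × CL.
Dose = Css × CL × τ / F = 18.8 × 1.570 × 12.0 / 0.34 = 1042 mg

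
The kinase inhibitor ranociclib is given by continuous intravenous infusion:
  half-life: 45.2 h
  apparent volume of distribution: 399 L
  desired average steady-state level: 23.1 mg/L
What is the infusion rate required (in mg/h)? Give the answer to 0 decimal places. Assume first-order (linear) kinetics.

k = ln2 / t½ = 0.693147 / 45.2 = 0.01534 h⁻¹
CL = k × Vd = 0.01534 × 399 = 6.121 L/h
At steady state, infusion rate R₀ = Css × CL = 23.1 × 6.121 = 141.4 mg/h

141 mg/h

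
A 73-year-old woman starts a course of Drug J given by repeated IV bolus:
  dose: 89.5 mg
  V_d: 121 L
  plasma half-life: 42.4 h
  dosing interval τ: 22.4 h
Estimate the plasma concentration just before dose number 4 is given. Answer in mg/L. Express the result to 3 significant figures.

C₀ per dose = Dose / Vd = 89.5 / 121 = 0.7397 mg/L
k = ln2 / t½ = 0.693147 / 42.4 = 0.01635 h⁻¹
Fraction remaining after one interval: r = e^(−kτ) = e^(−0.01635 × 22.4) = 0.6933
Before dose 4, 3 doses have been given (aged 1τ, 2τ, 3τ).
C_trough = C₀ × (r + r² + … + r^3) = C₀ × r(1−r^3)/(1−r)
        = 0.7397 × 0.6933 × (1 − 0.3332) / (1 − 0.6933) = 1.115 mg/L

1.12 mg/L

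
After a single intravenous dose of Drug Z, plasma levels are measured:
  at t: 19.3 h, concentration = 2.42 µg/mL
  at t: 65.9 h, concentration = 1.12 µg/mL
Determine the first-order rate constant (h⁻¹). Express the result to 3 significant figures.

k = ln(C₁/C₂) / (t₂ − t₁) = ln(2.42/1.12) / (65.9 − 19.3)
  = 0.7704 / 46.60 = 0.01653 h⁻¹

0.0165 h⁻¹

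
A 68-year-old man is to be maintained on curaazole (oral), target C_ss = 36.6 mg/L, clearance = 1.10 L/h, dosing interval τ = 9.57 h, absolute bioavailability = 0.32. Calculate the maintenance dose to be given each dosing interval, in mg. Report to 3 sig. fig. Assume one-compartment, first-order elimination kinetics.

1200 mg

At steady state, F × (Dose/τ) = Css × CL.
Dose = Css × CL × τ / F = 36.6 × 1.100 × 9.57 / 0.32 = 1204 mg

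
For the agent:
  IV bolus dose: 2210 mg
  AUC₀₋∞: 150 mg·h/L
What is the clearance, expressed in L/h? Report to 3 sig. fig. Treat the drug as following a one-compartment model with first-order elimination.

14.7 L/h

CL = Dose / AUC = 2210 / 150 = 14.73 L/h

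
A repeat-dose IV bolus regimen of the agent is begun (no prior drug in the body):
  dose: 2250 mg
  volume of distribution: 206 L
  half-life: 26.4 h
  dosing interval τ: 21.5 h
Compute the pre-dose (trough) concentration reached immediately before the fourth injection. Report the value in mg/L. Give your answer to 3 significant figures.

C₀ per dose = Dose / Vd = 2250 / 206 = 10.92 mg/L
k = ln2 / t½ = 0.693147 / 26.4 = 0.02626 h⁻¹
Fraction remaining after one interval: r = e^(−kτ) = e^(−0.02626 × 21.5) = 0.5686
Before dose 4, 3 doses have been given (aged 1τ, 2τ, 3τ).
C_trough = C₀ × (r + r² + … + r^3) = C₀ × r(1−r^3)/(1−r)
        = 10.92 × 0.5686 × (1 − 0.1838) / (1 − 0.5686) = 11.75 mg/L

11.8 mg/L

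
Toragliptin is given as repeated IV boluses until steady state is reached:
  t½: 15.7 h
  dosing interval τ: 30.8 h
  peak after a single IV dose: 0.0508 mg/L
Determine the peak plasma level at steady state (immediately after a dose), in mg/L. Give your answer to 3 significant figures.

0.0683 mg/L

k = ln2 / t½ = 0.693147 / 15.7 = 0.04415 h⁻¹
e^(−kτ) = e^(−0.04415 × 30.8) = 0.2567
Accumulation ratio R = 1 / (1 − e^(−kτ)) = 1 / (1 − 0.2567) = 1.345
Steady-state peak = C₀ × R = 0.0508 × 1.345 = 0.06833 mg/L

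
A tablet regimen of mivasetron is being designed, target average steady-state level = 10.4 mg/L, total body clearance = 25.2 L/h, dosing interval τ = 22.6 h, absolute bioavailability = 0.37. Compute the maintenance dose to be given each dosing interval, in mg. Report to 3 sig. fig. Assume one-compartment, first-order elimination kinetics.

At steady state, F × (Dose/τ) = Css × CL.
Dose = Css × CL × τ / F = 10.4 × 25.20 × 22.6 / 0.37 = 16010 mg

16000 mg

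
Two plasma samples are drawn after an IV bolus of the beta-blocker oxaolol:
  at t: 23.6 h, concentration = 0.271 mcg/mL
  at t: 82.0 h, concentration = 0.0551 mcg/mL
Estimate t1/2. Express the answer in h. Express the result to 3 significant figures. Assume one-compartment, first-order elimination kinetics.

25.4 h

k = ln(C₁/C₂) / (t₂ − t₁) = ln(0.271/0.0551) / (82.0 − 23.6)
  = 1.593 / 58.40 = 0.02728 h⁻¹
t½ = ln2 / k = 0.693147 / 0.02728 = 25.41 h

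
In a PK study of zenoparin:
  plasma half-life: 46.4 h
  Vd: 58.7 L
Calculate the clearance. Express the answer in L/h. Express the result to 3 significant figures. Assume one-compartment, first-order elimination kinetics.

0.877 L/h

k = ln2 / t½ = 0.693147 / 46.4 = 0.01494 h⁻¹
CL = k × Vd = 0.01494 × 58.7 = 0.8770 L/h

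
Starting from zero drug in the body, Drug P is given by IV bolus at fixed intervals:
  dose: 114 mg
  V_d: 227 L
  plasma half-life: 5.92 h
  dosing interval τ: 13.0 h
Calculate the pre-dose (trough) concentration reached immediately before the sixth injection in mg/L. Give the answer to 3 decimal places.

C₀ per dose = Dose / Vd = 114 / 227 = 0.5022 mg/L
k = ln2 / t½ = 0.693147 / 5.92 = 0.1171 h⁻¹
Fraction remaining after one interval: r = e^(−kτ) = e^(−0.1171 × 13.0) = 0.2182
Before dose 6, 5 doses have been given (aged 1τ, 2τ, 3τ, 4τ, 5τ).
C_trough = C₀ × (r + r² + … + r^5) = C₀ × r(1−r^5)/(1−r)
        = 0.5022 × 0.2182 × (1 − 0.0004946) / (1 − 0.2182) = 0.1401 mg/L

0.140 mg/L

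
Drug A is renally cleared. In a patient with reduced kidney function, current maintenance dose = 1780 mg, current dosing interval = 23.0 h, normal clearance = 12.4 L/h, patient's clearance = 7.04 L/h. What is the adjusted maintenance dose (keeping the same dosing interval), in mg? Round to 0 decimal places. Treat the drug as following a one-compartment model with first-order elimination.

1011 mg

To keep the same average steady-state level, dosing rate must scale with clearance.
CL ratio = 7.04 / 12.4 = 0.5677
New dose (same interval) = 1780 × 0.5677 = 1011 mg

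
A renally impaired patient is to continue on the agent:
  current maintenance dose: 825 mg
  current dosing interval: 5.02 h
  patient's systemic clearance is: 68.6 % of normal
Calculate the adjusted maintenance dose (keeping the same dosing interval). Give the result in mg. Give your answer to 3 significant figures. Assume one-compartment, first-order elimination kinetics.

566 mg

To keep the same average steady-state level, dosing rate must scale with clearance.
CL ratio = 68.6 / 100 = 0.6860
New dose (same interval) = 825 × 0.6860 = 566.0 mg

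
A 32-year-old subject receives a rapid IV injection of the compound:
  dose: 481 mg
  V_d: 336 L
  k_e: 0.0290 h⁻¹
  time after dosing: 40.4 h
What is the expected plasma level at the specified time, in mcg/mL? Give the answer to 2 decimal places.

0.44 mcg/mL

C₀ = Dose / Vd = 481.0 / 336 = 1.432 mg/L
C = C₀ · e^(−k·t) = 1.432 × e^(−0.02900 × 40.4)
  = 1.432 × 0.3099 = 0.4438 mg/L
(0.4438 mg/L = 0.4438 mcg/mL)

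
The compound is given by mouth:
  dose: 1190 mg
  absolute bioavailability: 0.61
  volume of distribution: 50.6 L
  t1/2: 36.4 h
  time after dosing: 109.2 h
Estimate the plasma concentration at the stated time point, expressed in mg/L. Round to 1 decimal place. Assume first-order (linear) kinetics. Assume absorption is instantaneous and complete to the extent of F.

Amount reaching circulation = F × Dose = 0.61 × 1190 = 725.9 mg
C₀ = F·Dose / Vd = 725.9 / 50.6 = 14.35 mg/L
k = ln2 / t½ = 0.693147 / 36.4 = 0.01904 h⁻¹
t / t½ = 109.2 / 36.4 = 3 half-lives
C = C₀ × (1/2)^3 = 14.35 × 0.1250 = 1.794 mg/L

1.8 mg/L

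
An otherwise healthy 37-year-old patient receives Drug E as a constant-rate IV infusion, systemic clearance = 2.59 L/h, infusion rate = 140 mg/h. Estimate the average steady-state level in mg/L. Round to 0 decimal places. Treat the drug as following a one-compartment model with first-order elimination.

At steady state Css = R₀ / CL = 140 / 2.590 = 54.05 mg/L

54 mg/L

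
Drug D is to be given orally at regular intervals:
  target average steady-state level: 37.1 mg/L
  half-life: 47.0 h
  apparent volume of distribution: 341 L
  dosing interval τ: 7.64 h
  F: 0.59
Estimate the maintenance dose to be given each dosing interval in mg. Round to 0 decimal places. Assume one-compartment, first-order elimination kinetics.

2416 mg

k = ln2 / t½ = 0.693147 / 47.0 = 0.01475 h⁻¹
CL = k × Vd = 0.01475 × 341 = 5.030 L/h
At steady state, F × (Dose/τ) = Css × CL.
Dose = Css × CL × τ / F = 37.1 × 5.030 × 7.64 / 0.59 = 2416 mg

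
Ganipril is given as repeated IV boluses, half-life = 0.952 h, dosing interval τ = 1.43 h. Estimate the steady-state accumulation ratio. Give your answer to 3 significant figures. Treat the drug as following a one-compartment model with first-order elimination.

k = ln2 / t½ = 0.693147 / 0.952 = 0.7281 h⁻¹
e^(−kτ) = e^(−0.7281 × 1.43) = 0.3530
Accumulation ratio R = 1 / (1 − e^(−kτ)) = 1 / (1 − 0.3530) = 1.546

1.55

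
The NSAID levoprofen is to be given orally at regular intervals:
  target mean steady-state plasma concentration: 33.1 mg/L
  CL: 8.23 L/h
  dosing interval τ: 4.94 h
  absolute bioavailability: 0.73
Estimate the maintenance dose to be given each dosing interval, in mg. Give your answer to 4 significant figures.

At steady state, F × (Dose/τ) = Css × CL.
Dose = Css × CL × τ / F = 33.1 × 8.230 × 4.94 / 0.73 = 1843 mg

1843 mg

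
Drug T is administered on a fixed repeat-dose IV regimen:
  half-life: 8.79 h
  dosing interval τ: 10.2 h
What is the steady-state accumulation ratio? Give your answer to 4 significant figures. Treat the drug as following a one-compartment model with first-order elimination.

k = ln2 / t½ = 0.693147 / 8.79 = 0.07886 h⁻¹
e^(−kτ) = e^(−0.07886 × 10.2) = 0.4474
Accumulation ratio R = 1 / (1 − e^(−kτ)) = 1 / (1 − 0.4474) = 1.810

1.810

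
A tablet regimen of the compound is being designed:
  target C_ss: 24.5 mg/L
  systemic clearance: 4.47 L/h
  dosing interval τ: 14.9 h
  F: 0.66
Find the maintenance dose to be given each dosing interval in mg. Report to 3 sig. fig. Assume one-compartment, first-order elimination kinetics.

2470 mg

At steady state, F × (Dose/τ) = Css × CL.
Dose = Css × CL × τ / F = 24.5 × 4.470 × 14.9 / 0.66 = 2472 mg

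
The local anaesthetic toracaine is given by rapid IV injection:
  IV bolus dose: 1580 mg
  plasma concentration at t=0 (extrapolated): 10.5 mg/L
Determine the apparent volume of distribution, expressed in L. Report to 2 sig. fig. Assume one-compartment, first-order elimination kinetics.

Vd = Dose / C₀ = 1580 / 10.5 = 150.5 L

150 L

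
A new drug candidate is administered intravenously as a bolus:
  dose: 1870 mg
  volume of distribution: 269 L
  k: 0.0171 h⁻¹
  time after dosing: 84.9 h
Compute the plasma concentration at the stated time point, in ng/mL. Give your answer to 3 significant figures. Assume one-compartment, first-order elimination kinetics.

C₀ = Dose / Vd = 1870 / 269 = 6.952 mg/L
C = C₀ · e^(−k·t) = 6.952 × e^(−0.01710 × 84.9)
  = 6.952 × 0.2342 = 1.628 mg/L
Convert: 1.628 mg/L × 1000 = 1628 ng/mL

1630 ng/mL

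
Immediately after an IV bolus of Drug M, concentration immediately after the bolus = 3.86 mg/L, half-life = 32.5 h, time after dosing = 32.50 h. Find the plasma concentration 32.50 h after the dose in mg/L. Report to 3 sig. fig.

1.93 mg/L

k = ln2 / t½ = 0.693147 / 32.5 = 0.02133 h⁻¹
t / t½ = 32.50 / 32.5 = 1 half-lives
C = C₀ × (1/2)^1 = 3.860 × 0.5000 = 1.930 mg/L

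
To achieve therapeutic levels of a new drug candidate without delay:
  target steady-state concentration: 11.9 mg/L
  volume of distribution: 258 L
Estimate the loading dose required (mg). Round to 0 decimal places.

LD = Css × Vd = 11.9 × 258 = 3070 mg

3070 mg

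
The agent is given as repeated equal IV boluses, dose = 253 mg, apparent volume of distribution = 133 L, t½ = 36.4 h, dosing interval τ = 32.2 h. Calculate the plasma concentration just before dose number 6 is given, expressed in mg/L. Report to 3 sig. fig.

C₀ per dose = Dose / Vd = 253 / 133 = 1.902 mg/L
k = ln2 / t½ = 0.693147 / 36.4 = 0.01904 h⁻¹
Fraction remaining after one interval: r = e^(−kτ) = e^(−0.01904 × 32.2) = 0.5417
Before dose 6, 5 doses have been given (aged 1τ, 2τ, 3τ, 4τ, 5τ).
C_trough = C₀ × (r + r² + … + r^5) = C₀ × r(1−r^5)/(1−r)
        = 1.902 × 0.5417 × (1 − 0.04664) / (1 − 0.5417) = 2.143 mg/L

2.14 mg/L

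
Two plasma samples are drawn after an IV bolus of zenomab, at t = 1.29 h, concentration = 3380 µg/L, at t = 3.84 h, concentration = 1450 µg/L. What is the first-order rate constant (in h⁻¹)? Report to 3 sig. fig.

k = ln(C₁/C₂) / (t₂ − t₁) = ln(3380/1450) / (3.84 − 1.29)
  = 0.8463 / 2.550 = 0.3319 h⁻¹

0.332 h⁻¹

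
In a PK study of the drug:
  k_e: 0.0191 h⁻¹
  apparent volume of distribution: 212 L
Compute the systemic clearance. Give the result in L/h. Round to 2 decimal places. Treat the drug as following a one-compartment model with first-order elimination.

4.05 L/h

CL = k × Vd = 0.0191 × 212 = 4.049 L/h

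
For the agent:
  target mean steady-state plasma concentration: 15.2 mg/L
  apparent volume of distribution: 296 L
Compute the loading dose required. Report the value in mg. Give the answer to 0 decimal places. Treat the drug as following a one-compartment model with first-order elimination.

4499 mg

LD = Css × Vd = 15.2 × 296 = 4499 mg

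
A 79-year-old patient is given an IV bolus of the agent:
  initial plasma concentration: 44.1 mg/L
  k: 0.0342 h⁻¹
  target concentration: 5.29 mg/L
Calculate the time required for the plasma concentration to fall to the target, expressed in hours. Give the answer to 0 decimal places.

t = ln(C₀ / C) / k = ln(44.10 / 5.29) / 0.03420
  = ln(8.336) / 0.03420 = 2.121 / 0.03420 = 62.02 h

62 h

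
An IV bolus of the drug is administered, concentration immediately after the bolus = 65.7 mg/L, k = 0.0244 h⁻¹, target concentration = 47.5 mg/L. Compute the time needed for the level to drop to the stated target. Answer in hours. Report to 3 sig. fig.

13.3 h

t = ln(C₀ / C) / k = ln(65.70 / 47.5) / 0.02440
  = ln(1.383) / 0.02440 = 0.3243 / 0.02440 = 13.29 h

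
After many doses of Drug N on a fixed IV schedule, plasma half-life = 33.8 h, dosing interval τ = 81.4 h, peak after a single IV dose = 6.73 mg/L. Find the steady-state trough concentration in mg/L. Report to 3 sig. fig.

k = ln2 / t½ = 0.693147 / 33.8 = 0.02051 h⁻¹
e^(−kτ) = e^(−0.02051 × 81.4) = 0.1883
Accumulation ratio R = 1 / (1 − e^(−kτ)) = 1 / (1 − 0.1883) = 1.232
Steady-state trough = C₀ × R × e^(−kτ) = 6.73 × 1.232 × 0.1883 = 1.561 mg/L

1.56 mg/L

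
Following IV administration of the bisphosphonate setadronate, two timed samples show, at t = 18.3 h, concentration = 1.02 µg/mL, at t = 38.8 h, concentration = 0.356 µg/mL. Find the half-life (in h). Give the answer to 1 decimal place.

k = ln(C₁/C₂) / (t₂ − t₁) = ln(1.02/0.356) / (38.8 − 18.3)
  = 1.053 / 20.50 = 0.05137 h⁻¹
t½ = ln2 / k = 0.693147 / 0.05137 = 13.49 h

13.5 h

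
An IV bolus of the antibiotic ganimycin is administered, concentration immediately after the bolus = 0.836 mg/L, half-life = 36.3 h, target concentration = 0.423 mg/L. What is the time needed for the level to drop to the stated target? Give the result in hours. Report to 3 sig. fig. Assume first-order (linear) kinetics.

k = ln2 / t½ = 0.693147 / 36.3 = 0.01909 h⁻¹
t = ln(C₀ / C) / k = ln(0.8360 / 0.423) / 0.01909
  = ln(1.976) / 0.01909 = 0.6811 / 0.01909 = 35.68 h

35.7 h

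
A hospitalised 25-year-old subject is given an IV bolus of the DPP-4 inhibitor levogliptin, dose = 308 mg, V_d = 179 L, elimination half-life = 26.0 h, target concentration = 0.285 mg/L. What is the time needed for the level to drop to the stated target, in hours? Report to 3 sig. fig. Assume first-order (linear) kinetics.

C₀ = Dose / Vd = 308.0 / 179 = 1.721 mg/L
k = ln2 / t½ = 0.693147 / 26.0 = 0.02666 h⁻¹
t = ln(C₀ / C) / k = ln(1.721 / 0.285) / 0.02666
  = ln(6.039) / 0.02666 = 1.798 / 0.02666 = 67.44 h

67.4 h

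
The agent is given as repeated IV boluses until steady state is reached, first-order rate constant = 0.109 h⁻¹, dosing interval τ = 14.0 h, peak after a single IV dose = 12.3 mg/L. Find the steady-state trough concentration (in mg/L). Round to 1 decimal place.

3.4 mg/L

e^(−kτ) = e^(−0.1090 × 14.0) = 0.2174
Accumulation ratio R = 1 / (1 − e^(−kτ)) = 1 / (1 − 0.2174) = 1.278
Steady-state trough = C₀ × R × e^(−kτ) = 12.3 × 1.278 × 0.2174 = 3.417 mg/L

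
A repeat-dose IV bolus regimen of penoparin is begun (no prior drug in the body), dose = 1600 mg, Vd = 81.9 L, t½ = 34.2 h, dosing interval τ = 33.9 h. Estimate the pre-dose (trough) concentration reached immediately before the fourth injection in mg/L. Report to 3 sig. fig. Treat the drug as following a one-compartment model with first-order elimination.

C₀ per dose = Dose / Vd = 1600 / 81.9 = 19.54 mg/L
k = ln2 / t½ = 0.693147 / 34.2 = 0.02027 h⁻¹
Fraction remaining after one interval: r = e^(−kτ) = e^(−0.02027 × 33.9) = 0.5030
Before dose 4, 3 doses have been given (aged 1τ, 2τ, 3τ).
C_trough = C₀ × (r + r² + … + r^3) = C₀ × r(1−r^3)/(1−r)
        = 19.54 × 0.5030 × (1 − 0.1273) / (1 − 0.5030) = 17.26 mg/L

17.3 mg/L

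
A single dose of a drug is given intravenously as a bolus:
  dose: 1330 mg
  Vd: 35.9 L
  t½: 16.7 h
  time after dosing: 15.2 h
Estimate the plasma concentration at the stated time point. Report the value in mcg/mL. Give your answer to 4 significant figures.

19.71 mcg/mL

C₀ = Dose / Vd = 1330 / 35.9 = 37.05 mg/L
k = ln2 / t½ = 0.693147 / 16.7 = 0.04151 h⁻¹
C = C₀ · e^(−k·t) = 37.05 × e^(−0.04151 × 15.2)
  = 37.05 × 0.5321 = 19.71 mg/L
(19.71 mg/L = 19.71 mcg/mL)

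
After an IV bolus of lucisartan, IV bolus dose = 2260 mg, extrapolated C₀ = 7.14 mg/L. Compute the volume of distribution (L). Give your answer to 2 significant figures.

320 L

Vd = Dose / C₀ = 2260 / 7.14 = 316.5 L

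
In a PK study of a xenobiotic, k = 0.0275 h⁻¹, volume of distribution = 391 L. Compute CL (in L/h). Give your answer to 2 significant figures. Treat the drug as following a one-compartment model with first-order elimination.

CL = k × Vd = 0.0275 × 391 = 10.75 L/h

11 L/h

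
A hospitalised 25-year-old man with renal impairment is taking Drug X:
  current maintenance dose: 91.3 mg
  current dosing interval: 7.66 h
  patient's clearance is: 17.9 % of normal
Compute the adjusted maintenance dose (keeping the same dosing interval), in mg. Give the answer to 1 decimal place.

16.3 mg

To keep the same average steady-state level, dosing rate must scale with clearance.
CL ratio = 17.9 / 100 = 0.1790
New dose (same interval) = 91.3 × 0.1790 = 16.34 mg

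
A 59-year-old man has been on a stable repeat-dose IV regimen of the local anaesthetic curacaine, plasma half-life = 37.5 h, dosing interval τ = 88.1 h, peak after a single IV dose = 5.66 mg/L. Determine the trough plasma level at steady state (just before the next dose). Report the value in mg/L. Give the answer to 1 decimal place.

1.4 mg/L

k = ln2 / t½ = 0.693147 / 37.5 = 0.01848 h⁻¹
e^(−kτ) = e^(−0.01848 × 88.1) = 0.1963
Accumulation ratio R = 1 / (1 − e^(−kτ)) = 1 / (1 − 0.1963) = 1.244
Steady-state trough = C₀ × R × e^(−kτ) = 5.66 × 1.244 × 0.1963 = 1.382 mg/L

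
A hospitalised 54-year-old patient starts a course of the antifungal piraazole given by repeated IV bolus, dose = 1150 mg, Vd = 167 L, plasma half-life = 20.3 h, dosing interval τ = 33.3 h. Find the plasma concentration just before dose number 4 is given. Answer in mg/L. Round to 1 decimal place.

C₀ per dose = Dose / Vd = 1150 / 167 = 6.886 mg/L
k = ln2 / t½ = 0.693147 / 20.3 = 0.03415 h⁻¹
Fraction remaining after one interval: r = e^(−kτ) = e^(−0.03415 × 33.3) = 0.3207
Before dose 4, 3 doses have been given (aged 1τ, 2τ, 3τ).
C_trough = C₀ × (r + r² + … + r^3) = C₀ × r(1−r^3)/(1−r)
        = 6.886 × 0.3207 × (1 − 0.03298) / (1 − 0.3207) = 3.144 mg/L

3.1 mg/L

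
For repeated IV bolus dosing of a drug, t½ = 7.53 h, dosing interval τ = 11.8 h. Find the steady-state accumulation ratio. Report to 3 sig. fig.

1.51

k = ln2 / t½ = 0.693147 / 7.53 = 0.09205 h⁻¹
e^(−kτ) = e^(−0.09205 × 11.8) = 0.3375
Accumulation ratio R = 1 / (1 − e^(−kτ)) = 1 / (1 − 0.3375) = 1.509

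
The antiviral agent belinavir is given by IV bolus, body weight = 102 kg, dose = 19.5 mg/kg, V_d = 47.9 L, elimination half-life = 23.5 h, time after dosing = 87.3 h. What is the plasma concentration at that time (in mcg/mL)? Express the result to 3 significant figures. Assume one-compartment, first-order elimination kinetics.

Total dose = 19.5 × 102 = 1989 mg
C₀ = Dose / Vd = 1989 / 47.9 = 41.52 mg/L
k = ln2 / t½ = 0.693147 / 23.5 = 0.02950 h⁻¹
C = C₀ · e^(−k·t) = 41.52 × e^(−0.02950 × 87.3)
  = 41.52 × 0.07613 = 3.161 mg/L
(3.161 mg/L = 3.161 mcg/mL)

3.16 mcg/mL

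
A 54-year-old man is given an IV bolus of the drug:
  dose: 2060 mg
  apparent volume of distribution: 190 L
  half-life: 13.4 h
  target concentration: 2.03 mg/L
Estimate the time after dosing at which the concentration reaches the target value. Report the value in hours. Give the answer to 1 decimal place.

32.4 h

C₀ = Dose / Vd = 2060 / 190 = 10.84 mg/L
k = ln2 / t½ = 0.693147 / 13.4 = 0.05173 h⁻¹
t = ln(C₀ / C) / k = ln(10.84 / 2.03) / 0.05173
  = ln(5.340) / 0.05173 = 1.675 / 0.05173 = 32.38 h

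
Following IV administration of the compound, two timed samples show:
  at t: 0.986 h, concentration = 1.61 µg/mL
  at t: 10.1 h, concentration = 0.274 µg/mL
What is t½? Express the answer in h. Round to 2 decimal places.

k = ln(C₁/C₂) / (t₂ − t₁) = ln(1.61/0.274) / (10.1 − 0.986)
  = 1.771 / 9.114 = 0.1943 h⁻¹
t½ = ln2 / k = 0.693147 / 0.1943 = 3.567 h

3.57 h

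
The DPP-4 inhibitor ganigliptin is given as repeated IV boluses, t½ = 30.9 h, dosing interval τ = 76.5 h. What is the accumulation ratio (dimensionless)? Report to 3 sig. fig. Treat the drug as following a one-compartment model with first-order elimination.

k = ln2 / t½ = 0.693147 / 30.9 = 0.02243 h⁻¹
e^(−kτ) = e^(−0.02243 × 76.5) = 0.1798
Accumulation ratio R = 1 / (1 − e^(−kτ)) = 1 / (1 − 0.1798) = 1.219

1.22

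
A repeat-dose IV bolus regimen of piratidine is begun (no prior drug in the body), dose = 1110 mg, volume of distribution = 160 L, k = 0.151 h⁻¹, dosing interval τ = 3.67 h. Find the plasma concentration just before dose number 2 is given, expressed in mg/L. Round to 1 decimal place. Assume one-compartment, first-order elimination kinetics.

4.0 mg/L

C₀ per dose = Dose / Vd = 1110 / 160 = 6.938 mg/L
Fraction remaining after one interval: r = e^(−kτ) = e^(−0.1510 × 3.67) = 0.5745
Before dose 2, 1 dose has been given (aged 1τ).
C_trough = C₀ × r = 6.938 × 0.5745 = 3.986 mg/L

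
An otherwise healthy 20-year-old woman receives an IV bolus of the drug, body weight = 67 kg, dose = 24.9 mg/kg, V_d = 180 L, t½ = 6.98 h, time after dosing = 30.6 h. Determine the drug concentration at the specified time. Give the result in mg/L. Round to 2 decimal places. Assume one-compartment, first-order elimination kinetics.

0.44 mg/L

Total dose = 24.9 × 67 = 1668 mg
C₀ = Dose / Vd = 1668 / 180 = 9.267 mg/L
k = ln2 / t½ = 0.693147 / 6.98 = 0.09930 h⁻¹
C = C₀ · e^(−k·t) = 9.267 × e^(−0.09930 × 30.6)
  = 9.267 × 0.04790 = 0.4439 mg/L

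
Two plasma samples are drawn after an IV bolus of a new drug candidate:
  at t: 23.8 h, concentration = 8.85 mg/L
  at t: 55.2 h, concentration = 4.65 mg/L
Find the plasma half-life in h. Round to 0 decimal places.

34 h

k = ln(C₁/C₂) / (t₂ − t₁) = ln(8.85/4.65) / (55.2 − 23.8)
  = 0.6436 / 31.40 = 0.02050 h⁻¹
t½ = ln2 / k = 0.693147 / 0.02050 = 33.81 h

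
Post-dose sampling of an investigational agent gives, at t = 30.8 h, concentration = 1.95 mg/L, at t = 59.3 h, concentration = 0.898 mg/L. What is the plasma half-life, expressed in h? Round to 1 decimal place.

k = ln(C₁/C₂) / (t₂ − t₁) = ln(1.95/0.898) / (59.3 − 30.8)
  = 0.7754 / 28.50 = 0.02721 h⁻¹
t½ = ln2 / k = 0.693147 / 0.02721 = 25.47 h

25.5 h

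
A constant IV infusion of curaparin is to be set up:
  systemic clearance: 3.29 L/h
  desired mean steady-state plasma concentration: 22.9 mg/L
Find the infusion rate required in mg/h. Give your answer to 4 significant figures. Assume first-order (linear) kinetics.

75.34 mg/h

At steady state, infusion rate R₀ = Css × CL = 22.9 × 3.290 = 75.34 mg/h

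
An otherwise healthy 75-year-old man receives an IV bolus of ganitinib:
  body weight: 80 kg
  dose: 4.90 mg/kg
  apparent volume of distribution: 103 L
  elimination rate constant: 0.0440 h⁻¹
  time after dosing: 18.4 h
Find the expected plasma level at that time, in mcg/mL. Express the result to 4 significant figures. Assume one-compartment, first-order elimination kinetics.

Total dose = 4.90 × 80 = 392.0 mg
C₀ = Dose / Vd = 392.0 / 103 = 3.806 mg/L
C = C₀ · e^(−k·t) = 3.806 × e^(−0.04400 × 18.4)
  = 3.806 × 0.4450 = 1.694 mg/L
(1.694 mg/L = 1.694 mcg/mL)

1.694 mcg/mL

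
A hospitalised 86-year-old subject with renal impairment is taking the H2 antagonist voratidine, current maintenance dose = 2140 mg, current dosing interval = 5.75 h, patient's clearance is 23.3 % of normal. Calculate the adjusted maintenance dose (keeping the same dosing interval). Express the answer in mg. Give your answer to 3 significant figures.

499 mg

To keep the same average steady-state level, dosing rate must scale with clearance.
CL ratio = 23.3 / 100 = 0.2330
New dose (same interval) = 2140 × 0.2330 = 498.6 mg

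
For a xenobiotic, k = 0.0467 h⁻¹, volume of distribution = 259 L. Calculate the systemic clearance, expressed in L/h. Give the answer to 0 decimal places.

12 L/h

CL = k × Vd = 0.0467 × 259 = 12.10 L/h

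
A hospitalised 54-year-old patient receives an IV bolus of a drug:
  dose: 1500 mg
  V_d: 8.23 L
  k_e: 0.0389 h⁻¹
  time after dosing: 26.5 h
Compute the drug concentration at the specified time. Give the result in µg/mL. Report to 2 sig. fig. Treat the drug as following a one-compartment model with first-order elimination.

C₀ = Dose / Vd = 1500 / 8.23 = 182.3 mg/L
C = C₀ · e^(−k·t) = 182.3 × e^(−0.03890 × 26.5)
  = 182.3 × 0.3567 = 65.03 mg/L
(65.03 mg/L = 65.03 µg/mL)

65 µg/mL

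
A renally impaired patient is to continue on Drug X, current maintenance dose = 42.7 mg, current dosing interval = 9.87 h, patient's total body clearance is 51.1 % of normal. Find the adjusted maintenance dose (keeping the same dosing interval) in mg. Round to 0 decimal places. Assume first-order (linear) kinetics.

To keep the same average steady-state level, dosing rate must scale with clearance.
CL ratio = 51.1 / 100 = 0.5110
New dose (same interval) = 42.7 × 0.5110 = 21.82 mg

22 mg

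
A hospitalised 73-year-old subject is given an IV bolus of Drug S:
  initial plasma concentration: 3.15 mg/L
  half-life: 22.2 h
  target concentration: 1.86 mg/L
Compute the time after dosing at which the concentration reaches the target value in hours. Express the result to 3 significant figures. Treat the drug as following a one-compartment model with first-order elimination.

k = ln2 / t½ = 0.693147 / 22.2 = 0.03122 h⁻¹
t = ln(C₀ / C) / k = ln(3.150 / 1.86) / 0.03122
  = ln(1.694) / 0.03122 = 0.5271 / 0.03122 = 16.88 h

16.9 h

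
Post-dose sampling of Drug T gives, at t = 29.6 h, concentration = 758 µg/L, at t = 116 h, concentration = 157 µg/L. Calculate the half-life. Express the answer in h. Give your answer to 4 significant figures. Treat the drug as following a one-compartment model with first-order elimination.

k = ln(C₁/C₂) / (t₂ − t₁) = ln(758/157) / (116 − 29.6)
  = 1.574 / 86.40 = 0.01822 h⁻¹
t½ = ln2 / k = 0.693147 / 0.01822 = 38.04 h

38.04 h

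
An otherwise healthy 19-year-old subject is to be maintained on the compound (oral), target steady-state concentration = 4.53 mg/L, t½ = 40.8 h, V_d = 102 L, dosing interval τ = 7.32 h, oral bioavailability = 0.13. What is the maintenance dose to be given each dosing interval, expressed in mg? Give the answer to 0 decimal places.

k = ln2 / t½ = 0.693147 / 40.8 = 0.01699 h⁻¹
CL = k × Vd = 0.01699 × 102 = 1.733 L/h
At steady state, F × (Dose/τ) = Css × CL.
Dose = Css × CL × τ / F = 4.53 × 1.733 × 7.32 / 0.13 = 442.0 mg

442 mg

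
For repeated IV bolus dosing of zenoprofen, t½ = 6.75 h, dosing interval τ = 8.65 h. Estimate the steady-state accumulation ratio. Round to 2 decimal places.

1.70

k = ln2 / t½ = 0.693147 / 6.75 = 0.1027 h⁻¹
e^(−kτ) = e^(−0.1027 × 8.65) = 0.4113
Accumulation ratio R = 1 / (1 − e^(−kτ)) = 1 / (1 − 0.4113) = 1.699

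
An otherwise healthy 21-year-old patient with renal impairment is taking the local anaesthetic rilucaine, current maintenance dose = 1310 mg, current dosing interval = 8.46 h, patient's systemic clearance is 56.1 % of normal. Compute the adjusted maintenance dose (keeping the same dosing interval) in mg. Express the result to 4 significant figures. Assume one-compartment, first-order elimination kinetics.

To keep the same average steady-state level, dosing rate must scale with clearance.
CL ratio = 56.1 / 100 = 0.5610
New dose (same interval) = 1310 × 0.5610 = 734.9 mg

734.9 mg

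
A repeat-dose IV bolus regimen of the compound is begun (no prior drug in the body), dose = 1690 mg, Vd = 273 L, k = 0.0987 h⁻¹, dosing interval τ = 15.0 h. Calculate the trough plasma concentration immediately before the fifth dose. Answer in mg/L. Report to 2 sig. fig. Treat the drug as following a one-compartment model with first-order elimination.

1.8 mg/L

C₀ per dose = Dose / Vd = 1690 / 273 = 6.190 mg/L
Fraction remaining after one interval: r = e^(−kτ) = e^(−0.09870 × 15.0) = 0.2275
Before dose 5, 4 doses have been given (aged 1τ, 2τ, 3τ, 4τ).
C_trough = C₀ × (r + r² + … + r^4) = C₀ × r(1−r^4)/(1−r)
        = 6.190 × 0.2275 × (1 − 0.002679) / (1 − 0.2275) = 1.818 mg/L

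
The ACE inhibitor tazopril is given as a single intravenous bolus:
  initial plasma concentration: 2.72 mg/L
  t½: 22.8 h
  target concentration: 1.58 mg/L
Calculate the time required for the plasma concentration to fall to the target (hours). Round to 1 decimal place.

17.9 h

k = ln2 / t½ = 0.693147 / 22.8 = 0.03040 h⁻¹
t = ln(C₀ / C) / k = ln(2.720 / 1.58) / 0.03040
  = ln(1.722) / 0.03040 = 0.5435 / 0.03040 = 17.88 h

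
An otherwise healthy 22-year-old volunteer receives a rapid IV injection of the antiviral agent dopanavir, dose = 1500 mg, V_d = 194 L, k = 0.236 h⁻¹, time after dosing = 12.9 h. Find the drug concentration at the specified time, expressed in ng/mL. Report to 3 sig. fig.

C₀ = Dose / Vd = 1500 / 194 = 7.732 mg/L
C = C₀ · e^(−k·t) = 7.732 × e^(−0.2360 × 12.9)
  = 7.732 × 0.04762 = 0.3682 mg/L
Convert: 0.3682 mg/L × 1000 = 368.2 ng/mL

368 ng/mL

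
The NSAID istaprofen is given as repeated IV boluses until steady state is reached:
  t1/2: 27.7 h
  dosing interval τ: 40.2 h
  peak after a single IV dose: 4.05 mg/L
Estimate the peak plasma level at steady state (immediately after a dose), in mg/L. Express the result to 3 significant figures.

k = ln2 / t½ = 0.693147 / 27.7 = 0.02502 h⁻¹
e^(−kτ) = e^(−0.02502 × 40.2) = 0.3658
Accumulation ratio R = 1 / (1 − e^(−kτ)) = 1 / (1 − 0.3658) = 1.577
Steady-state peak = C₀ × R = 4.05 × 1.577 = 6.387 mg/L

6.39 mg/L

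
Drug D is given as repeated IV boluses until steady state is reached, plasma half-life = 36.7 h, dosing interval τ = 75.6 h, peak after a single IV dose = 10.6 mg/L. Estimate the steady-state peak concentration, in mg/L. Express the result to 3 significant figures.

13.9 mg/L

k = ln2 / t½ = 0.693147 / 36.7 = 0.01889 h⁻¹
e^(−kτ) = e^(−0.01889 × 75.6) = 0.2398
Accumulation ratio R = 1 / (1 − e^(−kτ)) = 1 / (1 − 0.2398) = 1.315
Steady-state peak = C₀ × R = 10.6 × 1.315 = 13.94 mg/L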